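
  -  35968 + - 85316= -121284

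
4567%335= 212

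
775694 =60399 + 715295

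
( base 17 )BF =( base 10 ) 202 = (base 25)82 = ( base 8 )312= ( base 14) 106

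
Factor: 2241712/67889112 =280214/8486139=2^1*3^ (  -  1) * 11^1*41^( - 1)*47^1*271^1*68993^( - 1)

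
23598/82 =287+32/41= 287.78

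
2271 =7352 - 5081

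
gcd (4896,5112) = 72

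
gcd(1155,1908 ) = 3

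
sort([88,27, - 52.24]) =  [ - 52.24,27,88 ] 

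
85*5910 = 502350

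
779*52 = 40508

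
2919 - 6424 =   -  3505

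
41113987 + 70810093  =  111924080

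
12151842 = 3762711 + 8389131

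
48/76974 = 8/12829  =  0.00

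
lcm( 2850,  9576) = 239400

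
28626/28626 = 1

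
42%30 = 12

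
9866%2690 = 1796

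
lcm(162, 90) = 810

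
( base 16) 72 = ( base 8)162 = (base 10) 114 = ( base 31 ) 3L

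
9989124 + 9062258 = 19051382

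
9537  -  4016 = 5521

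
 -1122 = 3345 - 4467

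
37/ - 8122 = - 1 + 8085/8122 = - 0.00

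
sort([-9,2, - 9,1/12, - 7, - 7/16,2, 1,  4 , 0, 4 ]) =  [ - 9, - 9, - 7, - 7/16, 0,1/12,1,2,2, 4, 4 ] 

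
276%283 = 276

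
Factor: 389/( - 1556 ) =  - 1/4=- 2^ ( - 2 ) 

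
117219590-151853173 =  -34633583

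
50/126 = 25/63 = 0.40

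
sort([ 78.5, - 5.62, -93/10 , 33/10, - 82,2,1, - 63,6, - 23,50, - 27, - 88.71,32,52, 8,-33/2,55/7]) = [ - 88.71, - 82, - 63, - 27,-23, -33/2,-93/10 ,- 5.62, 1, 2 , 33/10,6, 55/7, 8 , 32,50 , 52,78.5]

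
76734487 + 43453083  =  120187570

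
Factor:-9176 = -2^3*31^1*37^1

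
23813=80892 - 57079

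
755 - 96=659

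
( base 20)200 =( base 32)p0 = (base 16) 320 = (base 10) 800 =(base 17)2D1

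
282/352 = 141/176 =0.80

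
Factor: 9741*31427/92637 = 102043469/30879 = 3^( - 2 )*11^1* 17^1 * 47^( - 1)*73^( - 1 ) * 191^1* 2857^1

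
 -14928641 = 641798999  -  656727640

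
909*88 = 79992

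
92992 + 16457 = 109449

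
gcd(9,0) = 9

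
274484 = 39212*7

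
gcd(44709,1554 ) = 21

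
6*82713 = 496278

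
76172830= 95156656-18983826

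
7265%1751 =261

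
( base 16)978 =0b100101111000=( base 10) 2424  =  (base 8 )4570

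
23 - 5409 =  - 5386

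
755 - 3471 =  - 2716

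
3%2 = 1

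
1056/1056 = 1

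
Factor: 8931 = 3^1*13^1*229^1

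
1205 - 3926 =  - 2721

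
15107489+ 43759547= 58867036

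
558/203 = 558/203   =  2.75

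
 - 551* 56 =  - 30856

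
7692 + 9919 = 17611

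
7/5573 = 7/5573 = 0.00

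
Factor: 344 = 2^3*43^1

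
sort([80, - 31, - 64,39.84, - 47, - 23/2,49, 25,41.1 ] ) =[ - 64, - 47 ,-31, - 23/2,25, 39.84,41.1, 49,80]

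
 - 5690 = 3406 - 9096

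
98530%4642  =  1048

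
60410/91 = 8630/13 = 663.85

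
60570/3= 20190 = 20190.00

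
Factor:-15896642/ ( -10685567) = 2^1 * 463^1*17167^1*10685567^( - 1) 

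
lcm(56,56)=56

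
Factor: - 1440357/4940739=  - 3^ ( - 1) * 79^(-1 )*223^1*2153^1*6949^(-1 ) = - 480119/1646913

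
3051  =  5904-2853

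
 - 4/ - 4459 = 4/4459 = 0.00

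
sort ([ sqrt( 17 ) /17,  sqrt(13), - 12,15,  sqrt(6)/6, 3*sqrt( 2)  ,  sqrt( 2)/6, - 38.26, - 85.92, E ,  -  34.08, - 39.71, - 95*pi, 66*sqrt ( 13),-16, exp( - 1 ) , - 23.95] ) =[ -95* pi, - 85.92, - 39.71,-38.26,  -  34.08, - 23.95,- 16,  -  12  ,  sqrt( 2)/6, sqrt( 17)/17,exp( - 1 ),sqrt(6)/6, E,sqrt(13),3*sqrt( 2 ),  15 , 66*sqrt ( 13 ) ] 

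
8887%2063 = 635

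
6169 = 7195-1026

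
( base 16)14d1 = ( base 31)5gs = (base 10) 5329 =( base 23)A1G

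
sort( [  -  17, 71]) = [ - 17, 71 ]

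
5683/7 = 5683/7 = 811.86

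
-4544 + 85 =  - 4459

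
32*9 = 288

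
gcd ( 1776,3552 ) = 1776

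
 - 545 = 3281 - 3826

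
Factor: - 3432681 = -3^2*7^1*23^2*103^1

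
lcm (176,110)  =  880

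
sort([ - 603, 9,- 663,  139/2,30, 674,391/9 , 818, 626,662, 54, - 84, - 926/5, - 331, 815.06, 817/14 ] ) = [ - 663, -603, -331 , - 926/5, - 84 , 9 , 30,  391/9, 54,  817/14,  139/2,626, 662,674, 815.06, 818] 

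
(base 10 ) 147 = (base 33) 4f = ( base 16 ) 93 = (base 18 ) 83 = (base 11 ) 124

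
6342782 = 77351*82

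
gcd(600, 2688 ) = 24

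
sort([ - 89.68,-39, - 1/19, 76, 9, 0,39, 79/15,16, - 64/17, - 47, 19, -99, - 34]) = [ - 99, - 89.68, - 47, - 39, - 34, - 64/17, - 1/19, 0, 79/15, 9, 16,  19,39 , 76]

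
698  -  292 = 406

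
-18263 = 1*(-18263)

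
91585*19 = 1740115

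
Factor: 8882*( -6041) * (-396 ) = 21247840152  =  2^3 *3^2*7^1 * 11^1*863^1 * 4441^1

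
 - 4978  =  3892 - 8870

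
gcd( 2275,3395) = 35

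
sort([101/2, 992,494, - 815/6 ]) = [ -815/6,101/2,494,992 ]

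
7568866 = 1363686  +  6205180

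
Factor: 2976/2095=2^5*3^1*5^(-1 )*31^1*419^(-1 ) 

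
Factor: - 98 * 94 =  - 2^2* 7^2*47^1  =  - 9212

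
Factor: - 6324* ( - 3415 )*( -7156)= - 154544267760= - 2^4*3^1*5^1*17^1*31^1*683^1*1789^1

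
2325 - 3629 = -1304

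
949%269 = 142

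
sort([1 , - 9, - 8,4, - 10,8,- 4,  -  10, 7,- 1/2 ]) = [ - 10, - 10,-9, - 8,-4, - 1/2, 1,4,7 , 8]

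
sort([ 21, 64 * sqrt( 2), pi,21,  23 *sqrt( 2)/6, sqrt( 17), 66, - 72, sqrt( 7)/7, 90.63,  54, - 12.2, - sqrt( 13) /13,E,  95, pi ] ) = [-72, - 12.2, - sqrt (13) /13, sqrt( 7 ) /7, E, pi, pi, sqrt(  17),23* sqrt( 2)/6, 21, 21,54, 66, 64*sqrt( 2 ), 90.63, 95 ]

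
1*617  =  617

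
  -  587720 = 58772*( - 10)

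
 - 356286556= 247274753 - 603561309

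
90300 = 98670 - 8370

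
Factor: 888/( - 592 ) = -2^(  -  1)*3^1 = - 3/2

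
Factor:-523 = -523^1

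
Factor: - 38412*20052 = - 2^4*3^4*11^1*97^1* 557^1 = -770237424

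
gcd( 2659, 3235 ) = 1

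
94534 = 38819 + 55715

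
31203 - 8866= 22337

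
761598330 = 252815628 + 508782702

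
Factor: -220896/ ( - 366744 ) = 2^2*3^1*7^ ( - 1 )*13^1*37^( - 1) = 156/259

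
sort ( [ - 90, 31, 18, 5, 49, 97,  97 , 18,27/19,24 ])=[ - 90, 27/19, 5, 18, 18,24, 31,49, 97 , 97]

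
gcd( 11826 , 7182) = 54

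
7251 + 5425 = 12676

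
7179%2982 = 1215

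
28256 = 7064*4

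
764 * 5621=4294444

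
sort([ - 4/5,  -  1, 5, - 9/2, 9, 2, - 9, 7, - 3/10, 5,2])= [ - 9,  -  9/2, - 1, - 4/5,  -  3/10, 2, 2, 5, 5,7, 9]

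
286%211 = 75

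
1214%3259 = 1214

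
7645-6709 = 936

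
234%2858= 234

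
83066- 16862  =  66204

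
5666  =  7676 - 2010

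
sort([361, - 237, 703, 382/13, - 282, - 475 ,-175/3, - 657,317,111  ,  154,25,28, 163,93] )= [ - 657, - 475, - 282, - 237,  -  175/3 , 25,28, 382/13,93,111,154, 163,317 , 361,703] 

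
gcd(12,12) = 12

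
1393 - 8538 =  - 7145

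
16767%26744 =16767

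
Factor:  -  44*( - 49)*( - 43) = -92708 = - 2^2*7^2*11^1*43^1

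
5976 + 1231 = 7207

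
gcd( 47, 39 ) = 1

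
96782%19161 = 977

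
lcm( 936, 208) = 1872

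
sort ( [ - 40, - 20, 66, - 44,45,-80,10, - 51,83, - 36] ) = [  -  80, - 51, - 44, - 40, - 36 , - 20,10, 45,66, 83]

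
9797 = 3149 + 6648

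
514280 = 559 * 920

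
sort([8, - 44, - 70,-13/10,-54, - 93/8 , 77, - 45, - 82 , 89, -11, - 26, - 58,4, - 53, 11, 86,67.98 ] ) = [  -  82, - 70,-58, - 54,  -  53, - 45,  -  44, - 26, - 93/8,-11, - 13/10, 4,8,  11, 67.98,77, 86,89]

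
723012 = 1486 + 721526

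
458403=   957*479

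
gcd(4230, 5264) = 94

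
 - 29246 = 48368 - 77614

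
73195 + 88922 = 162117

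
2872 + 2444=5316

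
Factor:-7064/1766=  - 2^2 =-4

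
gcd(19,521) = 1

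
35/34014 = 35/34014  =  0.00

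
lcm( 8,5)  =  40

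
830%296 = 238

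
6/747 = 2/249 =0.01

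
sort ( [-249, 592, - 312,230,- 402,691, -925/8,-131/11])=[ - 402, - 312, - 249, - 925/8, - 131/11,  230 , 592, 691] 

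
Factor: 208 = 2^4*13^1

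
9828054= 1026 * 9579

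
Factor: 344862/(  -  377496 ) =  - 391/428 =-  2^( - 2 )*17^1*23^1*107^( - 1) 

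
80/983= 80/983   =  0.08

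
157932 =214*738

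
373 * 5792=2160416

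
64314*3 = 192942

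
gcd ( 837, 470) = 1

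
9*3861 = 34749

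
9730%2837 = 1219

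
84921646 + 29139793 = 114061439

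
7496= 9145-1649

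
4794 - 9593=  - 4799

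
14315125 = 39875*359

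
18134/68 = 9067/34 = 266.68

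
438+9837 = 10275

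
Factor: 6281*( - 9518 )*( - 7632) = 456260482656 = 2^5*3^2*11^1*53^1*571^1*4759^1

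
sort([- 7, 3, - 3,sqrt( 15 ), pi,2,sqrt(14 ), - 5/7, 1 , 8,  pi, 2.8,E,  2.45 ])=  [-7, - 3, - 5/7,1,  2, 2.45, E,2.8 , 3,pi, pi,sqrt(14),  sqrt(15), 8 ]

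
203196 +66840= 270036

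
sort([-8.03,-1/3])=[ - 8.03, - 1/3]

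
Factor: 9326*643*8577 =51432992586=   2^1 *3^2 *643^1*953^1*4663^1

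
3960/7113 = 1320/2371 = 0.56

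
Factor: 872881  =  673^1*1297^1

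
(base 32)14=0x24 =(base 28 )18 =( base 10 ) 36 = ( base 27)19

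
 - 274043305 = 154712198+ - 428755503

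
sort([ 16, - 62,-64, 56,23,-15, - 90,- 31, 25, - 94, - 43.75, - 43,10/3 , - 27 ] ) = [  -  94, - 90,  -  64, - 62,  -  43.75,-43, - 31, - 27, - 15,10/3, 16,23,25,56 ] 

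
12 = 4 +8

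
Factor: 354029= 13^1*113^1*241^1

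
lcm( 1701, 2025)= 42525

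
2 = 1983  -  1981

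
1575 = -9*(- 175 )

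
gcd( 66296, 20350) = 2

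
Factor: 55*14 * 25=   2^1*5^3*7^1*11^1  =  19250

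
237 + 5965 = 6202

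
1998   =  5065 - 3067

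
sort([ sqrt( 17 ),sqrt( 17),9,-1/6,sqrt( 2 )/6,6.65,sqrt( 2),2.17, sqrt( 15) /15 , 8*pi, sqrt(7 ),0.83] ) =[ - 1/6,sqrt( 2 )/6,sqrt( 15) /15,  0.83,sqrt( 2 ),2.17,sqrt( 7 ),sqrt(17 ),sqrt( 17),  6.65,9,8*pi ] 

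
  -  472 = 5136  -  5608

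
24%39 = 24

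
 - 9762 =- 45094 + 35332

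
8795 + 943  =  9738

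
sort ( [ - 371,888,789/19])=[ - 371,789/19, 888] 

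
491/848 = 491/848 = 0.58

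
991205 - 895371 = 95834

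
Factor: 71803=59^1*1217^1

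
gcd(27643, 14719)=359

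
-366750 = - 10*36675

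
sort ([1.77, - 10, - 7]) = [ - 10, - 7, 1.77 ]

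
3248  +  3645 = 6893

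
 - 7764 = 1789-9553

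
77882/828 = 38941/414 = 94.06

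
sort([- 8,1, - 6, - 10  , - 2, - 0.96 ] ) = [ - 10, - 8, - 6, - 2,-0.96,1]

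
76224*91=6936384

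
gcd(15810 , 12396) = 6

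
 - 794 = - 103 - 691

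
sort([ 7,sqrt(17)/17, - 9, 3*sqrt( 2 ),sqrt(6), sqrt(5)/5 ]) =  [ - 9,sqrt(17) /17,sqrt( 5)/5, sqrt( 6),3*sqrt( 2 ),7] 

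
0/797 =0=0.00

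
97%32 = 1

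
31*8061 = 249891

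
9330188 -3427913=5902275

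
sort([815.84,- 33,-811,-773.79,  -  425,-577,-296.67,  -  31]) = [ - 811 ,-773.79, -577 ,  -  425, - 296.67,-33,-31, 815.84]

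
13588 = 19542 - 5954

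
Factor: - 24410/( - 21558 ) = 3^( - 1 )*5^1*2441^1 * 3593^( - 1 ) = 12205/10779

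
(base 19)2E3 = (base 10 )991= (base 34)T5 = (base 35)SB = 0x3DF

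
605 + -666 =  - 61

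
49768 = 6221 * 8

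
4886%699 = 692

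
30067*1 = 30067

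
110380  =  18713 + 91667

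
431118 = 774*557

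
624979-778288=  - 153309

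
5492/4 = 1373 = 1373.00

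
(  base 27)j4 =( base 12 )371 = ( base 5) 4032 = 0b1000000101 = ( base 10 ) 517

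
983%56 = 31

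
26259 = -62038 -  - 88297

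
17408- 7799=9609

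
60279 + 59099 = 119378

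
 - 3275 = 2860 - 6135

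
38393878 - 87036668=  - 48642790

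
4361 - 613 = 3748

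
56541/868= 65 + 121/868 = 65.14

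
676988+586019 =1263007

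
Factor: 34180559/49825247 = 7^1*53^( - 1 )*271^( - 1)*281^1*3469^( - 1)*17377^1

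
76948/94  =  818+28/47 = 818.60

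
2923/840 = 3 + 403/840  =  3.48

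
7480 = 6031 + 1449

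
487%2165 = 487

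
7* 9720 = 68040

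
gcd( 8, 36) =4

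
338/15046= 169/7523 = 0.02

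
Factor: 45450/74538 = 5^2*41^( - 1 )=25/41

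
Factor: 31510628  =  2^2* 89^1 * 88513^1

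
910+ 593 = 1503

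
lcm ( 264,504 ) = 5544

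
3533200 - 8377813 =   -  4844613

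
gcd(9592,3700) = 4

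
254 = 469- 215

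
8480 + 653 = 9133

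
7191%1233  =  1026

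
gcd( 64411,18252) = 1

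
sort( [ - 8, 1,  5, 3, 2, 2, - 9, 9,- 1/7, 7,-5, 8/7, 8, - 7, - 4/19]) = [ - 9, - 8, - 7,  -  5, - 4/19, - 1/7, 1,  8/7, 2, 2, 3, 5  ,  7,8, 9]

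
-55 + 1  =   - 54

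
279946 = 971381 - 691435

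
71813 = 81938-10125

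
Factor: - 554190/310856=-2^( - 2 )*3^1* 5^1*29^1*61^( - 1)= -435/244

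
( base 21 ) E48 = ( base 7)24161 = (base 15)1CCB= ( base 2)1100001111010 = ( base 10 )6266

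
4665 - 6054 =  - 1389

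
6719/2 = 6719/2=3359.50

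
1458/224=729/112=6.51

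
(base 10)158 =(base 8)236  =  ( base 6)422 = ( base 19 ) 86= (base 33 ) 4Q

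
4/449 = 4/449 = 0.01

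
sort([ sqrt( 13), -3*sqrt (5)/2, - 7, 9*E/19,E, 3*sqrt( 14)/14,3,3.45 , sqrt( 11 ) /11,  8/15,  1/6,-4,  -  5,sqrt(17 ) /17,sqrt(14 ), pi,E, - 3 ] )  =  [ - 7,-5,-4,-3*sqrt(5 ) /2,-3,1/6, sqrt( 17) /17, sqrt( 11 ) /11, 8/15, 3*sqrt( 14)/14,  9*E/19,E,E, 3,pi,3.45,  sqrt (13),  sqrt( 14)]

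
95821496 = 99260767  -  3439271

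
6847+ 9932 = 16779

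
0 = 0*( - 23064 )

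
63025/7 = 63025/7 = 9003.57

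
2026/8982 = 1013/4491 = 0.23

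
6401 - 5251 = 1150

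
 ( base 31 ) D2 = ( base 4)12111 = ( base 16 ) 195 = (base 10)405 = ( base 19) 126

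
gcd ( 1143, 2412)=9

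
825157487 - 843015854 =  - 17858367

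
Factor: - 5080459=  - 941^1 * 5399^1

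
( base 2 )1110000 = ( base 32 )3g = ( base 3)11011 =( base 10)112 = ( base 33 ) 3d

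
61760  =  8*7720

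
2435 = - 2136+4571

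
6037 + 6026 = 12063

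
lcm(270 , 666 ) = 9990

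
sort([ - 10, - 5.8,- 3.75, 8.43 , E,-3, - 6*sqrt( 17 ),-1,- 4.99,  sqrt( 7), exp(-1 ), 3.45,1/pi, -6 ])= [ - 6*sqrt(17 ),-10, - 6, - 5.8, - 4.99,  -  3.75,  -  3, - 1, 1/pi,exp( - 1),sqrt(7 ), E,3.45 , 8.43]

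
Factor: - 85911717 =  - 3^1*29^1 *987491^1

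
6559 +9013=15572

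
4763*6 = 28578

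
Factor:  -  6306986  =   - 2^1*7^2*139^1*463^1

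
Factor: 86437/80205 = 3^( - 1)*5^( - 1) * 13^1*61^1*109^1  *5347^( - 1) 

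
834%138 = 6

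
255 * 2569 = 655095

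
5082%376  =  194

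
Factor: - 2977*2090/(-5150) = 5^(-1 )*11^1*13^1*19^1*103^(-1 )*229^1= 622193/515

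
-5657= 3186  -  8843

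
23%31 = 23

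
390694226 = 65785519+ 324908707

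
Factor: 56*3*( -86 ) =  - 2^4*3^1*7^1* 43^1 = - 14448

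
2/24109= 2/24109 = 0.00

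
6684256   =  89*75104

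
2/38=1/19   =  0.05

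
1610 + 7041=8651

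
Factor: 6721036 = 2^2 *7^2  *53^1*647^1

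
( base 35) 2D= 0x53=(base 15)58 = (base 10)83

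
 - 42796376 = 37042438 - 79838814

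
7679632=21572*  356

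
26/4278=13/2139=0.01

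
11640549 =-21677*( - 537)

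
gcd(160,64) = 32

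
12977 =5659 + 7318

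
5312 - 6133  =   - 821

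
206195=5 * 41239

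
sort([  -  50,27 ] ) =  [ - 50 , 27] 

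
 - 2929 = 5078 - 8007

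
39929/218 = 39929/218 = 183.16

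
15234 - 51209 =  - 35975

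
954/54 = 53/3 = 17.67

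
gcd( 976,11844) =4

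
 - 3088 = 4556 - 7644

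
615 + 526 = 1141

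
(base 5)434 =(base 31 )3q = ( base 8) 167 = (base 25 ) 4j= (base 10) 119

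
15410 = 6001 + 9409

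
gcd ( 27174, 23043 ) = 3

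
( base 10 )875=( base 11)726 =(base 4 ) 31223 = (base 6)4015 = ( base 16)36B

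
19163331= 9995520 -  - 9167811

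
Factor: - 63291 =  - 3^1*17^2*73^1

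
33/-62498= - 33/62498 = - 0.00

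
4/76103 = 4/76103 = 0.00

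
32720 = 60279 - 27559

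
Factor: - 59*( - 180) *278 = 2952360 = 2^3*3^2*5^1 *59^1 * 139^1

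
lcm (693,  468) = 36036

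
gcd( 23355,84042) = 9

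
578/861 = 578/861   =  0.67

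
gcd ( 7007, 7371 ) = 91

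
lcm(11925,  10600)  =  95400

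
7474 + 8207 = 15681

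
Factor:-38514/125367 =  - 98/319 = -  2^1*7^2*11^( - 1)* 29^(  -  1 ) 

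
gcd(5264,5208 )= 56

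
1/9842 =1/9842=0.00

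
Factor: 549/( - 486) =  - 2^ ( - 1 )*3^( - 3 )*61^1 = - 61/54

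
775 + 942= 1717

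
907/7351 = 907/7351 = 0.12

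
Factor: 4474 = 2^1*2237^1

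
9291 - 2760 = 6531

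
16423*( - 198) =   -  3251754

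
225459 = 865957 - 640498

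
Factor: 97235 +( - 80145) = 2^1*5^1*1709^1 = 17090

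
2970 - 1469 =1501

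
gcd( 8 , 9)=1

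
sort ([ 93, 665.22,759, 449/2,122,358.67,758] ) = [93,122, 449/2, 358.67,665.22,758, 759] 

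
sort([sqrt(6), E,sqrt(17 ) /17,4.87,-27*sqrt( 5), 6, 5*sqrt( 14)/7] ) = [-27*sqrt(5),sqrt( 17 ) /17, sqrt(6),5*sqrt(14)/7, E,4.87,6 ] 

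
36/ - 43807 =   -  36/43807 = - 0.00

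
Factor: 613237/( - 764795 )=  - 5^( - 1)*41^1*14957^1*152959^( - 1 )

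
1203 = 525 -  - 678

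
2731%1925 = 806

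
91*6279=571389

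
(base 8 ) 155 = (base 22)4l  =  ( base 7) 214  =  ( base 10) 109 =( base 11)9A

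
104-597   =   - 493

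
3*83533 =250599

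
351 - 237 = 114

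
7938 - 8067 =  - 129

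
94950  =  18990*5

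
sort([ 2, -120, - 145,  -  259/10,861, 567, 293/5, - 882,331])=[-882, - 145, - 120,  -  259/10,2,  293/5,  331,567  ,  861] 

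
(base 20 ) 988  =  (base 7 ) 13662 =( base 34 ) 38s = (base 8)7270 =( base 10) 3768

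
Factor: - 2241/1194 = -747/398  =  -2^(  -  1)*3^2*83^1 * 199^( - 1 ) 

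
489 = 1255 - 766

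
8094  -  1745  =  6349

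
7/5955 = 7/5955 = 0.00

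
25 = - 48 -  - 73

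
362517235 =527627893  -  165110658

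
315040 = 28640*11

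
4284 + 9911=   14195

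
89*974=86686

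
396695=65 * 6103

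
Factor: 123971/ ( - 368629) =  - 151^1*449^( - 1 )= - 151/449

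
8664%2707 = 543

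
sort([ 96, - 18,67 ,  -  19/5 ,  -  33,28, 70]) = [ - 33, - 18,-19/5,28, 67, 70,96 ]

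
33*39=1287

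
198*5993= 1186614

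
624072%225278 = 173516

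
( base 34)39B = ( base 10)3785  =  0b111011001001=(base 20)995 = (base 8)7311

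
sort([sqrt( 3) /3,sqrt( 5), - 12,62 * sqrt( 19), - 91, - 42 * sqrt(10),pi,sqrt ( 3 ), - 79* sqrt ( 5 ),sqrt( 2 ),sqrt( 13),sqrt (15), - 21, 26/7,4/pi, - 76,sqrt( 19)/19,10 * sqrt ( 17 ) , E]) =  [ - 79*sqrt( 5 ), - 42 * sqrt(10 ), -91 ,- 76,-21, -12, sqrt( 19) /19, sqrt( 3) /3, 4/pi,sqrt( 2),sqrt( 3 ),sqrt( 5), E,pi, sqrt (13), 26/7, sqrt(15 ),10*sqrt( 17 ), 62*sqrt ( 19 )]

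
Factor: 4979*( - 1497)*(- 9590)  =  71479669170 = 2^1*3^1*5^1*7^1*13^1*137^1*383^1*499^1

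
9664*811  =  7837504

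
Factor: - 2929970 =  - 2^1*5^1 * 23^1*12739^1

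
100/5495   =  20/1099 = 0.02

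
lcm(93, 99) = 3069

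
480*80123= 38459040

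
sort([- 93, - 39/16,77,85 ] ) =[ - 93,-39/16, 77, 85 ] 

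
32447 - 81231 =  - 48784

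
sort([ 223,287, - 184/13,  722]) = [ - 184/13, 223,287,722]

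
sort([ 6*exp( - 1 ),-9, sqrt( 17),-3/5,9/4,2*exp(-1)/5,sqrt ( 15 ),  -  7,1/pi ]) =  [ - 9, - 7, - 3/5,2*exp (-1 ) /5,1/pi, 6*exp( - 1),9/4,sqrt(15),sqrt ( 17 ) ]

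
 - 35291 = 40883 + -76174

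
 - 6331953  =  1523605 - 7855558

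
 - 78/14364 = - 1+2381/2394 = - 0.01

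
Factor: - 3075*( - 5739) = 17647425 =3^2 * 5^2*41^1*1913^1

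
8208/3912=342/163= 2.10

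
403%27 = 25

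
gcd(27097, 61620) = 79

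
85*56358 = 4790430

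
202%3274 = 202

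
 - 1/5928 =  - 1  +  5927/5928 = - 0.00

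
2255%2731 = 2255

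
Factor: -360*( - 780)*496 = 139276800 = 2^9*3^3*5^2*13^1 * 31^1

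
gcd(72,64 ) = 8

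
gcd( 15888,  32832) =48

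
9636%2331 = 312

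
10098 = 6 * 1683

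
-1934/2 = - 967=- 967.00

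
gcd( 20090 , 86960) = 10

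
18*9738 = 175284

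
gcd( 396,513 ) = 9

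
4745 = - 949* ( - 5)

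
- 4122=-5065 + 943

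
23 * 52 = 1196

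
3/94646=3/94646 = 0.00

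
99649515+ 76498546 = 176148061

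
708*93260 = 66028080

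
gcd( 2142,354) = 6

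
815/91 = 815/91= 8.96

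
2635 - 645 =1990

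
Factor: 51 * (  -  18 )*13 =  - 2^1*3^3 * 13^1 * 17^1 = -11934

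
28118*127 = 3570986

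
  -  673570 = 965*( - 698 )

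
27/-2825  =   - 27/2825  =  - 0.01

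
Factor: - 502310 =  - 2^1*5^1*50231^1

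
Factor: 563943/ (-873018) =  - 2^(-1 )*3^( - 3)*17^(-1) *593^1=- 593/918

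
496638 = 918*541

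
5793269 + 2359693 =8152962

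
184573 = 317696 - 133123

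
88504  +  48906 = 137410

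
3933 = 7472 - 3539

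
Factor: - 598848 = - 2^6*3^1*3119^1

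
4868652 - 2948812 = 1919840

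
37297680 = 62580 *596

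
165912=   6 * 27652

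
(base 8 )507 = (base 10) 327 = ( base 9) 403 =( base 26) CF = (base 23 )E5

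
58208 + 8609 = 66817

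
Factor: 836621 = 17^1*29^1*1697^1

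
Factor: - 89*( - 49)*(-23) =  - 7^2*23^1*89^1 = - 100303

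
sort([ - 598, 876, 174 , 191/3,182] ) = [ - 598, 191/3 , 174,182, 876 ]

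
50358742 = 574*87733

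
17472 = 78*224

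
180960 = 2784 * 65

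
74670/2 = 37335 = 37335.00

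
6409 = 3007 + 3402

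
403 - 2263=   -  1860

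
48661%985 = 396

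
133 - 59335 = -59202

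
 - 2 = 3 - 5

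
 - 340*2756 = -937040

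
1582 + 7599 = 9181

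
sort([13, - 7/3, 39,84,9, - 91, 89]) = [ - 91, - 7/3,9, 13,39,84, 89]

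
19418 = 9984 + 9434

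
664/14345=664/14345 = 0.05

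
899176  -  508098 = 391078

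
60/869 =60/869=0.07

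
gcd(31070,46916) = 2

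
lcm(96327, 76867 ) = 7609833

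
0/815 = 0 = 0.00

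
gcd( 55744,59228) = 3484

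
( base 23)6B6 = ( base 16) D69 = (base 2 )110101101001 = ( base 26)521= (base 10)3433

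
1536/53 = 1536/53 = 28.98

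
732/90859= 732/90859  =  0.01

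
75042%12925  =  10417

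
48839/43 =1135 + 34/43 = 1135.79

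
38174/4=19087/2  =  9543.50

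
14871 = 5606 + 9265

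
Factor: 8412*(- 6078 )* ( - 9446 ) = 2^4*3^2*701^1  *1013^1*4723^1 = 482956372656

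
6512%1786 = 1154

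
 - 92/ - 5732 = 23/1433 = 0.02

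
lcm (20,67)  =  1340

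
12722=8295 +4427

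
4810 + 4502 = 9312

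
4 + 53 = 57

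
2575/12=214+ 7/12=214.58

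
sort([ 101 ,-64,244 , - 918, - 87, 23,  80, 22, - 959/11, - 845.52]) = [ - 918, - 845.52 , - 959/11, - 87 , - 64, 22,23, 80,  101  ,  244 ] 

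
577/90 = 577/90  =  6.41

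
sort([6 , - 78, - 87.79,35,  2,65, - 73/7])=[ - 87.79, - 78,- 73/7,2,6,35, 65]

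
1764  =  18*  98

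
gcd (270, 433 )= 1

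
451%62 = 17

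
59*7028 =414652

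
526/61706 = 263/30853 = 0.01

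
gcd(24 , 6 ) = 6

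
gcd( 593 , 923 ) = 1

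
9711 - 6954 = 2757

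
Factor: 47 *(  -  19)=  - 19^1* 47^1 = - 893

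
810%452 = 358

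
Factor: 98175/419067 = 175/747  =  3^( - 2) *5^2*7^1*83^(  -  1)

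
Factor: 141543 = 3^2*15727^1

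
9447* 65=614055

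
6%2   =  0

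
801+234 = 1035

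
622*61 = 37942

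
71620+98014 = 169634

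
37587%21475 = 16112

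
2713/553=2713/553 = 4.91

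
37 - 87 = - 50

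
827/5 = 827/5=165.40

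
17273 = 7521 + 9752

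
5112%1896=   1320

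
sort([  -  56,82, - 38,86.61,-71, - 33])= [ - 71, - 56, - 38, - 33,82,86.61 ]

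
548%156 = 80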